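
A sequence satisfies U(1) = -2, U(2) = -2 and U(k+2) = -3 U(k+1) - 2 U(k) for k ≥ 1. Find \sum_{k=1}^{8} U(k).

U(3) = -3·(-2) - 2·(-2) = 10
U(4) = -3·10 - 2·(-2) = -26
U(5) = -3·(-26) - 2·10 = 58
U(6) = -3·58 - 2·(-26) = -122
U(7) = -3·(-122) - 2·58 = 250
U(8) = -3·250 - 2·(-122) = -506
Sum = (-2) + (-2) + 10 + (-26) + 58 + (-122) + 250 + (-506) = -340

-340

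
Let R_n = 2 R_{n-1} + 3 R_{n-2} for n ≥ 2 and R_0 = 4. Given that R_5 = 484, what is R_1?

Let R_1 = y.
R_2 = 12 + 2y
R_3 = 24 + 7y
R_4 = 84 + 20y
R_5 = 240 + 61y
So 240 + 61y = 484, giving y = 4.

4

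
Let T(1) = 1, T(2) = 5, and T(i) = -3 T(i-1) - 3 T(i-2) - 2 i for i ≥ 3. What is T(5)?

-85

T(3) = -3·5 - 3·1 - 6 = -24
T(4) = -3·(-24) - 3·5 - 8 = 49
T(5) = -3·49 - 3·(-24) - 10 = -85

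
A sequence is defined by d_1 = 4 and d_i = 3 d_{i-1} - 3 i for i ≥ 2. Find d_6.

72

d_2 = 3(4) - 6 = 6
d_3 = 3(6) - 9 = 9
d_4 = 3(9) - 12 = 15
d_5 = 3(15) - 15 = 30
d_6 = 3(30) - 18 = 72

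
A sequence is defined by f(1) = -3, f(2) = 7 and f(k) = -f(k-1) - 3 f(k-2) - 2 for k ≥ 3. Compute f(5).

21

f(3) = -7 - 3(-3) - 2 = 0
f(4) = -0 - 3(7) - 2 = -23
f(5) = -(-23) - 3(0) - 2 = 21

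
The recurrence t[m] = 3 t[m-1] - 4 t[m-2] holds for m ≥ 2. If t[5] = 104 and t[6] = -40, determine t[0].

Rearranging, t[m-2] = (t[m] - 3 t[m-1]) / -4.
t[4] = (-40 - 3*104) / -4 = -352/-4 = 88
t[3] = (104 - 3*88) / -4 = -160/-4 = 40
t[2] = (88 - 3*40) / -4 = -32/-4 = 8
t[1] = (40 - 3*8) / -4 = 16/-4 = -4
t[0] = (8 - 3*(-4)) / -4 = 20/-4 = -5

-5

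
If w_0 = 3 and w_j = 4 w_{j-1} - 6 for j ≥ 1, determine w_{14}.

The fixed point is -6/(1 - 4) = 2, so w_j - 2 = 4(w_{j-1} - 2).
Hence w_j = 1·4^j + 2.
w_{14} = 1·4^{14} + 2 = 1·268435456 + 2 = 268435458.

268435458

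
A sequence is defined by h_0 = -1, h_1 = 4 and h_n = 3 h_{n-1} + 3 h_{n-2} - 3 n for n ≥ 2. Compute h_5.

120

h_2 = 3*4 + 3*(-1) - 6 = 3
h_3 = 3*3 + 3*4 - 9 = 12
h_4 = 3*12 + 3*3 - 12 = 33
h_5 = 3*33 + 3*12 - 15 = 120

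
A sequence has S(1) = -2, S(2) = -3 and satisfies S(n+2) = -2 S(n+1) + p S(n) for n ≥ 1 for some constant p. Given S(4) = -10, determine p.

S(3) = 6 - 2p
S(4) = -12 + p
So -12 + p = -10, giving p = 2.

2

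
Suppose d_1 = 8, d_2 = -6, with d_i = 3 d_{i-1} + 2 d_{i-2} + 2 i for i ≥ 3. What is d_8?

d_3 = 3(-6) + 2(8) + 6 = 4
d_4 = 3(4) + 2(-6) + 8 = 8
d_5 = 3(8) + 2(4) + 10 = 42
d_6 = 3(42) + 2(8) + 12 = 154
d_7 = 3(154) + 2(42) + 14 = 560
d_8 = 3(560) + 2(154) + 16 = 2004

2004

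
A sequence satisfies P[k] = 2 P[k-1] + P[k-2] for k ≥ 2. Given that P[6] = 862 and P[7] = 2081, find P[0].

Rearranging, P[k-2] = P[k] - 2 P[k-1].
P[5] = 2081 - 2(862) = 357
P[4] = 862 - 2(357) = 148
P[3] = 357 - 2(148) = 61
P[2] = 148 - 2(61) = 26
P[1] = 61 - 2(26) = 9
P[0] = 26 - 2(9) = 8

8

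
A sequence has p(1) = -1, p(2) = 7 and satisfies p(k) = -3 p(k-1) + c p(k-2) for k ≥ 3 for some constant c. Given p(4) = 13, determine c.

p(3) = -21 - c
p(4) = 63 + 10c
So 63 + 10c = 13, giving c = -5.

-5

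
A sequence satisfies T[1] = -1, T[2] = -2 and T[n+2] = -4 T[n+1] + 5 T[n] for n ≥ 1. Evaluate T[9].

65103

T[3] = -4(-2) + 5(-1) = 3
T[4] = -4(3) + 5(-2) = -22
T[5] = -4(-22) + 5(3) = 103
T[6] = -4(103) + 5(-22) = -522
T[7] = -4(-522) + 5(103) = 2603
T[8] = -4(2603) + 5(-522) = -13022
T[9] = -4(-13022) + 5(2603) = 65103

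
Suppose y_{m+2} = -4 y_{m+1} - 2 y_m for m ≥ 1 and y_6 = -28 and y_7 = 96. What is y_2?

Rearranging, y_{m-2} = (y_m + 4 y_{m-1}) / -2.
y_5 = (96 + 4·(-28)) / -2 = -16/-2 = 8
y_4 = (-28 + 4·8) / -2 = 4/-2 = -2
y_3 = (8 + 4·(-2)) / -2 = 0/-2 = 0
y_2 = (-2 + 4·0) / -2 = -2/-2 = 1

1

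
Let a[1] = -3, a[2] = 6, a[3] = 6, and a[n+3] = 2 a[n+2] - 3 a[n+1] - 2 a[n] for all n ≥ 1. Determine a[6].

a[4] = 2·6 - 3·6 - 2·(-3) = 0
a[5] = 2·0 - 3·6 - 2·6 = -30
a[6] = 2·(-30) - 3·0 - 2·6 = -72

-72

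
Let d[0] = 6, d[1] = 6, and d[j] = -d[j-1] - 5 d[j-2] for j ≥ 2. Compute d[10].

1854

d[2] = -6 - 5*6 = -36
d[3] = -(-36) - 5*6 = 6
d[4] = -6 - 5*(-36) = 174
d[5] = -174 - 5*6 = -204
d[6] = -(-204) - 5*174 = -666
d[7] = -(-666) - 5*(-204) = 1686
d[8] = -1686 - 5*(-666) = 1644
d[9] = -1644 - 5*1686 = -10074
d[10] = -(-10074) - 5*1644 = 1854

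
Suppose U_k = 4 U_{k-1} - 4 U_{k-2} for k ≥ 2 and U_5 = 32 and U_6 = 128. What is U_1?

Rearranging, U_{k-2} = (U_k - 4 U_{k-1}) / -4.
U_4 = (128 - 4·32) / -4 = 0/-4 = 0
U_3 = (32 - 4·0) / -4 = 32/-4 = -8
U_2 = (0 - 4·(-8)) / -4 = 32/-4 = -8
U_1 = (-8 - 4·(-8)) / -4 = 24/-4 = -6

-6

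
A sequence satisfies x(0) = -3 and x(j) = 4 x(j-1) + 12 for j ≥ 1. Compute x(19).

The fixed point is 12/(1 - 4) = -4, so x(j) + 4 = 4(x(j-1) + 4).
Hence x(j) = 1·4^j - 4.
x(19) = 1·4^{19} - 4 = 1·274877906944 - 4 = 274877906940.

274877906940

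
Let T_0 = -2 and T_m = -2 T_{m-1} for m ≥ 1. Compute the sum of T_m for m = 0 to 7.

T_1 = -2·(-2) = 4
T_2 = -2·4 = -8
T_3 = -2·(-8) = 16
T_4 = -2·16 = -32
T_5 = -2·(-32) = 64
T_6 = -2·64 = -128
T_7 = -2·(-128) = 256
Sum = (-2) + 4 + (-8) + 16 + (-32) + 64 + (-128) + 256 = 170

170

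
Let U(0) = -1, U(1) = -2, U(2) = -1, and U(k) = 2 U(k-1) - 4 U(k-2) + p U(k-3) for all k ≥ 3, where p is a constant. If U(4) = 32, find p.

U(3) = 6 - p
U(4) = 16 - 4p
So 16 - 4p = 32, giving p = -4.

-4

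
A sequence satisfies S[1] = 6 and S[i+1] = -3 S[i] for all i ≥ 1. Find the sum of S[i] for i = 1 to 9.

S[2] = -3(6) = -18
S[3] = -3(-18) = 54
S[4] = -3(54) = -162
S[5] = -3(-162) = 486
S[6] = -3(486) = -1458
S[7] = -3(-1458) = 4374
S[8] = -3(4374) = -13122
S[9] = -3(-13122) = 39366
Sum = 6 + (-18) + 54 + (-162) + 486 + (-1458) + 4374 + (-13122) + 39366 = 29526

29526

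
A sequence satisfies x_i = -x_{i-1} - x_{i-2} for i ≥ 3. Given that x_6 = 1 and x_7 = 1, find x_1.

Rearranging, x_{i-2} = -(x_i + x_{i-1}).
x_5 = -(1 + 1) = -2
x_4 = -(1 + (-2)) = 1
x_3 = -(-2 + 1) = 1
x_2 = -(1 + 1) = -2
x_1 = -(1 + (-2)) = 1

1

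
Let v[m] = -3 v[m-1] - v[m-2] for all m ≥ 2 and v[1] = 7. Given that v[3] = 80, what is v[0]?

8

Let v[0] = z.
v[2] = -21 - z
v[3] = 56 + 3z
So 56 + 3z = 80, giving z = 8.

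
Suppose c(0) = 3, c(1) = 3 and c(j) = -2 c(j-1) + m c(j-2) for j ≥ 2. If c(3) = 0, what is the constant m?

4

c(2) = -6 + 3m
c(3) = 12 - 3m
So 12 - 3m = 0, giving m = 4.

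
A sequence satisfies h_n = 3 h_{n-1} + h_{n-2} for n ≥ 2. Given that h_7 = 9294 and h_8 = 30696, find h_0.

Rearranging, h_{n-2} = h_n - 3 h_{n-1}.
h_6 = 30696 - 3·9294 = 2814
h_5 = 9294 - 3·2814 = 852
h_4 = 2814 - 3·852 = 258
h_3 = 852 - 3·258 = 78
h_2 = 258 - 3·78 = 24
h_1 = 78 - 3·24 = 6
h_0 = 24 - 3·6 = 6

6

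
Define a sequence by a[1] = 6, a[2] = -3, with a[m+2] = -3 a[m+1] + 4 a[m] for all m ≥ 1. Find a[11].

1887441

a[3] = -3(-3) + 4(6) = 33
a[4] = -3(33) + 4(-3) = -111
a[5] = -3(-111) + 4(33) = 465
a[6] = -3(465) + 4(-111) = -1839
a[7] = -3(-1839) + 4(465) = 7377
a[8] = -3(7377) + 4(-1839) = -29487
a[9] = -3(-29487) + 4(7377) = 117969
a[10] = -3(117969) + 4(-29487) = -471855
a[11] = -3(-471855) + 4(117969) = 1887441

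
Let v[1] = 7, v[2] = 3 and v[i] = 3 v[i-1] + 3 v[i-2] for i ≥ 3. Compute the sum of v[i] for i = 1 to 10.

409603

v[3] = 3·3 + 3·7 = 30
v[4] = 3·30 + 3·3 = 99
v[5] = 3·99 + 3·30 = 387
v[6] = 3·387 + 3·99 = 1458
v[7] = 3·1458 + 3·387 = 5535
v[8] = 3·5535 + 3·1458 = 20979
v[9] = 3·20979 + 3·5535 = 79542
v[10] = 3·79542 + 3·20979 = 301563
Sum = 7 + 3 + 30 + 99 + 387 + 1458 + 5535 + 20979 + 79542 + 301563 = 409603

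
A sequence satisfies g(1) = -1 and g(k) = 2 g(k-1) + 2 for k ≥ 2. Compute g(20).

The fixed point is 2/(1 - 2) = -2, so g(k) + 2 = 2(g(k-1) + 2).
Hence g(k) = 1·2^{k-1} - 2.
g(20) = 1·2^{19} - 2 = 1·524288 - 2 = 524286.

524286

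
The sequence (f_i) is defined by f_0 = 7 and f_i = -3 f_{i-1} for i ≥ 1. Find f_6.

5103

f_1 = -3·7 = -21
f_2 = -3·(-21) = 63
f_3 = -3·63 = -189
f_4 = -3·(-189) = 567
f_5 = -3·567 = -1701
f_6 = -3·(-1701) = 5103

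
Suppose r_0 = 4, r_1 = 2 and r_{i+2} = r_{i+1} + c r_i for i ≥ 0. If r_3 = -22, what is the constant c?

r_2 = 2 + 4c
r_3 = 2 + 6c
So 2 + 6c = -22, giving c = -4.

-4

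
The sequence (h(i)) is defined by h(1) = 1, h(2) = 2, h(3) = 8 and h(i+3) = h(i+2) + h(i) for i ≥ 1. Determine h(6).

h(4) = 8 + 1 = 9
h(5) = 9 + 2 = 11
h(6) = 11 + 8 = 19

19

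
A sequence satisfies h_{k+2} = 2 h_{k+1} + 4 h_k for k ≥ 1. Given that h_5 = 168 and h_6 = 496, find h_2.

Rearranging, h_{k-2} = (h_k - 2 h_{k-1}) / 4.
h_4 = (496 - 2·168) / 4 = 160/4 = 40
h_3 = (168 - 2·40) / 4 = 88/4 = 22
h_2 = (40 - 2·22) / 4 = -4/4 = -1

-1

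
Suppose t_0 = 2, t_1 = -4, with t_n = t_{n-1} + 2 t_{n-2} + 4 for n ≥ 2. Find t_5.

16

t_2 = (-4) + 2*2 + 4 = 4
t_3 = 4 + 2*(-4) + 4 = 0
t_4 = 0 + 2*4 + 4 = 12
t_5 = 12 + 2*0 + 4 = 16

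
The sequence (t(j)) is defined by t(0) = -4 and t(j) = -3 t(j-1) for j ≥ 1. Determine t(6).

-2916

t(1) = -3·(-4) = 12
t(2) = -3·12 = -36
t(3) = -3·(-36) = 108
t(4) = -3·108 = -324
t(5) = -3·(-324) = 972
t(6) = -3·972 = -2916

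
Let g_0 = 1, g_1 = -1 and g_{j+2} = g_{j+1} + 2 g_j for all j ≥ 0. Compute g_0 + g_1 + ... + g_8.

1

g_2 = (-1) + 2*1 = 1
g_3 = 1 + 2*(-1) = -1
g_4 = (-1) + 2*1 = 1
g_5 = 1 + 2*(-1) = -1
g_6 = (-1) + 2*1 = 1
g_7 = 1 + 2*(-1) = -1
g_8 = (-1) + 2*1 = 1
Sum = 1 + (-1) + 1 + (-1) + 1 + (-1) + 1 + (-1) + 1 = 1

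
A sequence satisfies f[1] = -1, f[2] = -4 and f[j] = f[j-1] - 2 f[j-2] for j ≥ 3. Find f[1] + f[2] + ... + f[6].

7

f[3] = (-4) - 2·(-1) = -2
f[4] = (-2) - 2·(-4) = 6
f[5] = 6 - 2·(-2) = 10
f[6] = 10 - 2·6 = -2
Sum = (-1) + (-4) + (-2) + 6 + 10 + (-2) = 7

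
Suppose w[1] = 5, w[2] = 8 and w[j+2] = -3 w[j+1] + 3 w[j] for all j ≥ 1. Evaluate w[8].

w[3] = -3*8 + 3*5 = -9
w[4] = -3*(-9) + 3*8 = 51
w[5] = -3*51 + 3*(-9) = -180
w[6] = -3*(-180) + 3*51 = 693
w[7] = -3*693 + 3*(-180) = -2619
w[8] = -3*(-2619) + 3*693 = 9936

9936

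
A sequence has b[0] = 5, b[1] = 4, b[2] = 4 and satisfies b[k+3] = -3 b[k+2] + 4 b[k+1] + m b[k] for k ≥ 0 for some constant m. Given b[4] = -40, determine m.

4

b[3] = 4 + 5m
b[4] = 4 - 11m
So 4 - 11m = -40, giving m = 4.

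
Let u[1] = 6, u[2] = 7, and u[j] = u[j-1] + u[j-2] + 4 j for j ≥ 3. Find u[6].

u[3] = 7 + 6 + 12 = 25
u[4] = 25 + 7 + 16 = 48
u[5] = 48 + 25 + 20 = 93
u[6] = 93 + 48 + 24 = 165

165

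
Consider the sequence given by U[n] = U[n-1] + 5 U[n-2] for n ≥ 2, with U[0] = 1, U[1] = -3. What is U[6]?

U[2] = (-3) + 5·1 = 2
U[3] = 2 + 5·(-3) = -13
U[4] = (-13) + 5·2 = -3
U[5] = (-3) + 5·(-13) = -68
U[6] = (-68) + 5·(-3) = -83

-83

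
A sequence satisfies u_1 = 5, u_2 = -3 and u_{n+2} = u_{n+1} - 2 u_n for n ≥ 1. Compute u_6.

33

u_3 = (-3) - 2*5 = -13
u_4 = (-13) - 2*(-3) = -7
u_5 = (-7) - 2*(-13) = 19
u_6 = 19 - 2*(-7) = 33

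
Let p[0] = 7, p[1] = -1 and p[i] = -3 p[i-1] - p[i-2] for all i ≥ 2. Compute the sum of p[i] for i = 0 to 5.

p[2] = -3*(-1) - 7 = -4
p[3] = -3*(-4) - (-1) = 13
p[4] = -3*13 - (-4) = -35
p[5] = -3*(-35) - 13 = 92
Sum = 7 + (-1) + (-4) + 13 + (-35) + 92 = 72

72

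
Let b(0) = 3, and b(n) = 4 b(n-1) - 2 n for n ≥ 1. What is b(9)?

553422

b(1) = 4*3 - 2 = 10
b(2) = 4*10 - 4 = 36
b(3) = 4*36 - 6 = 138
b(4) = 4*138 - 8 = 544
b(5) = 4*544 - 10 = 2166
b(6) = 4*2166 - 12 = 8652
b(7) = 4*8652 - 14 = 34594
b(8) = 4*34594 - 16 = 138360
b(9) = 4*138360 - 18 = 553422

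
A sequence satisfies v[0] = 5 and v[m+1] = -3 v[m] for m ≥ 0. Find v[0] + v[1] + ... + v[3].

v[1] = -3*5 = -15
v[2] = -3*(-15) = 45
v[3] = -3*45 = -135
Sum = 5 + (-15) + 45 + (-135) = -100

-100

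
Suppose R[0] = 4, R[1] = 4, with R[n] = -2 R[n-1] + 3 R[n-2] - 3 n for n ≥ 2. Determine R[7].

697

R[2] = -2(4) + 3(4) - 6 = -2
R[3] = -2(-2) + 3(4) - 9 = 7
R[4] = -2(7) + 3(-2) - 12 = -32
R[5] = -2(-32) + 3(7) - 15 = 70
R[6] = -2(70) + 3(-32) - 18 = -254
R[7] = -2(-254) + 3(70) - 21 = 697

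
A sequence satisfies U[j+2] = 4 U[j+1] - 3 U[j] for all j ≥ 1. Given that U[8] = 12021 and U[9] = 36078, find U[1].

Rearranging, U[j-2] = (U[j] - 4 U[j-1]) / -3.
U[7] = (36078 - 4(12021)) / -3 = -12006/-3 = 4002
U[6] = (12021 - 4(4002)) / -3 = -3987/-3 = 1329
U[5] = (4002 - 4(1329)) / -3 = -1314/-3 = 438
U[4] = (1329 - 4(438)) / -3 = -423/-3 = 141
U[3] = (438 - 4(141)) / -3 = -126/-3 = 42
U[2] = (141 - 4(42)) / -3 = -27/-3 = 9
U[1] = (42 - 4(9)) / -3 = 6/-3 = -2

-2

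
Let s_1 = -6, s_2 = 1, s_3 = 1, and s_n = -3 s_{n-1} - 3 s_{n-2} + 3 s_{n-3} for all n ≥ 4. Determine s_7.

s_4 = -3(1) - 3(1) + 3(-6) = -24
s_5 = -3(-24) - 3(1) + 3(1) = 72
s_6 = -3(72) - 3(-24) + 3(1) = -141
s_7 = -3(-141) - 3(72) + 3(-24) = 135

135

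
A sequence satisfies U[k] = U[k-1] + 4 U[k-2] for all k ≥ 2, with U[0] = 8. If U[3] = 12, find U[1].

-4

Let U[1] = x.
U[2] = 32 + x
U[3] = 32 + 5x
So 32 + 5x = 12, giving x = -4.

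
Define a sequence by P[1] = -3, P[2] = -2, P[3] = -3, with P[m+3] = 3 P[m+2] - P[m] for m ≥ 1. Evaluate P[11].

P[4] = 3*(-3) - (-3) = -6
P[5] = 3*(-6) - (-2) = -16
P[6] = 3*(-16) - (-3) = -45
P[7] = 3*(-45) - (-6) = -129
P[8] = 3*(-129) - (-16) = -371
P[9] = 3*(-371) - (-45) = -1068
P[10] = 3*(-1068) - (-129) = -3075
P[11] = 3*(-3075) - (-371) = -8854

-8854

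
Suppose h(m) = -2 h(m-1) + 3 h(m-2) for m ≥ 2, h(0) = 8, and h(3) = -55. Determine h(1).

Let h(1) = x.
h(2) = 24 - 2x
h(3) = -48 + 7x
So -48 + 7x = -55, giving x = -1.

-1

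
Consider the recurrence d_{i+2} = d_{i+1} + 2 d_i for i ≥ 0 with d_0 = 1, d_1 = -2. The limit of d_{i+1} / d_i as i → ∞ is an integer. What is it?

The characteristic equation is r^2 - r - 2 = 0, which factors as (r - 2)(r + 1) = 0.
So the roots are 2 and -1. Since |2| > |-1| and the coefficient of 2^i is non-zero, the ratio tends to 2.

2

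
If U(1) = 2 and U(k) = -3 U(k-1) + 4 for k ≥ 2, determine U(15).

4782970

The fixed point is 4/(1 + 3) = 1, so U(k) - 1 = -3(U(k-1) - 1).
Hence U(k) = 1·(-3)^{k-1} + 1.
U(15) = 1·(-3)^{14} + 1 = 1·4782969 + 1 = 4782970.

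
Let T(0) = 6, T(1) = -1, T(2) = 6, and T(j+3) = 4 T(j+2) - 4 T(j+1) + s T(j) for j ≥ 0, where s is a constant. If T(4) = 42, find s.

-2

T(3) = 28 + 6s
T(4) = 88 + 23s
So 88 + 23s = 42, giving s = -2.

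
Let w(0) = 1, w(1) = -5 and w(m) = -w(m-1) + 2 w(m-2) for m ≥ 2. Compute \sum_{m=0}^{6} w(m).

79

w(2) = -(-5) + 2*1 = 7
w(3) = -7 + 2*(-5) = -17
w(4) = -(-17) + 2*7 = 31
w(5) = -31 + 2*(-17) = -65
w(6) = -(-65) + 2*31 = 127
Sum = 1 + (-5) + 7 + (-17) + 31 + (-65) + 127 = 79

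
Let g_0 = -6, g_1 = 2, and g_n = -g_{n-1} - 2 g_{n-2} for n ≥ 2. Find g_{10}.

-182

g_2 = -2 - 2*(-6) = 10
g_3 = -10 - 2*2 = -14
g_4 = -(-14) - 2*10 = -6
g_5 = -(-6) - 2*(-14) = 34
g_6 = -34 - 2*(-6) = -22
g_7 = -(-22) - 2*34 = -46
g_8 = -(-46) - 2*(-22) = 90
g_9 = -90 - 2*(-46) = 2
g_{10} = -2 - 2*90 = -182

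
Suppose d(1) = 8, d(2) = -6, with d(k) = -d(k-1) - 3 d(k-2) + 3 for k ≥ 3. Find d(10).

d(3) = -(-6) - 3(8) + 3 = -15
d(4) = -(-15) - 3(-6) + 3 = 36
d(5) = -36 - 3(-15) + 3 = 12
d(6) = -12 - 3(36) + 3 = -117
d(7) = -(-117) - 3(12) + 3 = 84
d(8) = -84 - 3(-117) + 3 = 270
d(9) = -270 - 3(84) + 3 = -519
d(10) = -(-519) - 3(270) + 3 = -288

-288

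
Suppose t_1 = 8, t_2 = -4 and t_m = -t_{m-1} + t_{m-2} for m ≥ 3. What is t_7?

t_3 = -(-4) + 8 = 12
t_4 = -12 + (-4) = -16
t_5 = -(-16) + 12 = 28
t_6 = -28 + (-16) = -44
t_7 = -(-44) + 28 = 72

72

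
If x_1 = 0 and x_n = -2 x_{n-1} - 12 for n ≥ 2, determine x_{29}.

The fixed point is -12/(1 + 2) = -4, so x_n + 4 = -2(x_{n-1} + 4).
Hence x_n = 4·(-2)^{n-1} - 4.
x_{29} = 4·(-2)^{28} - 4 = 4·268435456 - 4 = 1073741820.

1073741820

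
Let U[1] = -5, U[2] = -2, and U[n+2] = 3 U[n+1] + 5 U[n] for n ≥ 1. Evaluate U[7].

U[3] = 3(-2) + 5(-5) = -31
U[4] = 3(-31) + 5(-2) = -103
U[5] = 3(-103) + 5(-31) = -464
U[6] = 3(-464) + 5(-103) = -1907
U[7] = 3(-1907) + 5(-464) = -8041

-8041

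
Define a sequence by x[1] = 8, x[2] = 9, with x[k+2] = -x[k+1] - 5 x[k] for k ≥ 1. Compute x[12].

67219

x[3] = -9 - 5(8) = -49
x[4] = -(-49) - 5(9) = 4
x[5] = -4 - 5(-49) = 241
x[6] = -241 - 5(4) = -261
x[7] = -(-261) - 5(241) = -944
x[8] = -(-944) - 5(-261) = 2249
x[9] = -2249 - 5(-944) = 2471
x[10] = -2471 - 5(2249) = -13716
x[11] = -(-13716) - 5(2471) = 1361
x[12] = -1361 - 5(-13716) = 67219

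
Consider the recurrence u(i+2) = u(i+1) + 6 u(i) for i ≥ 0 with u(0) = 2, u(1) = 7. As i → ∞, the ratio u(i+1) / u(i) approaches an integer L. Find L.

The characteristic equation is r^2 - r - 6 = 0, which factors as (r - 3)(r + 2) = 0.
So the roots are 3 and -2. Since |3| > |-2| and the coefficient of 3^i is non-zero, the ratio tends to 3.

3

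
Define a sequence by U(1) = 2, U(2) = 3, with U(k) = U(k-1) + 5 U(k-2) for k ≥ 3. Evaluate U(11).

U(3) = 3 + 5·2 = 13
U(4) = 13 + 5·3 = 28
U(5) = 28 + 5·13 = 93
U(6) = 93 + 5·28 = 233
U(7) = 233 + 5·93 = 698
U(8) = 698 + 5·233 = 1863
U(9) = 1863 + 5·698 = 5353
U(10) = 5353 + 5·1863 = 14668
U(11) = 14668 + 5·5353 = 41433

41433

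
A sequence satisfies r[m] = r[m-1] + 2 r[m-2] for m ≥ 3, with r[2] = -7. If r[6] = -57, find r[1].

Let r[1] = v.
r[3] = -7 + 2v
r[4] = -21 + 2v
r[5] = -35 + 6v
r[6] = -77 + 10v
So -77 + 10v = -57, giving v = 2.

2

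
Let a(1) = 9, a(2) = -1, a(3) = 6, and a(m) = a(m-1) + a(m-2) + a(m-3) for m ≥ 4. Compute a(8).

a(4) = 6 + (-1) + 9 = 14
a(5) = 14 + 6 + (-1) = 19
a(6) = 19 + 14 + 6 = 39
a(7) = 39 + 19 + 14 = 72
a(8) = 72 + 39 + 19 = 130

130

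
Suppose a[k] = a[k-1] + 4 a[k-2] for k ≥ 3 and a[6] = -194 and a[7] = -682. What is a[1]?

-7

Rearranging, a[k-2] = (a[k] - a[k-1]) / 4.
a[5] = (-682 - (-194)) / 4 = -488/4 = -122
a[4] = (-194 - (-122)) / 4 = -72/4 = -18
a[3] = (-122 - (-18)) / 4 = -104/4 = -26
a[2] = (-18 - (-26)) / 4 = 8/4 = 2
a[1] = (-26 - 2) / 4 = -28/4 = -7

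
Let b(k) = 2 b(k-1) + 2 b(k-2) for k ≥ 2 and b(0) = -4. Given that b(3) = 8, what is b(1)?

Let b(1) = v.
b(2) = -8 + 2v
b(3) = -16 + 6v
So -16 + 6v = 8, giving v = 4.

4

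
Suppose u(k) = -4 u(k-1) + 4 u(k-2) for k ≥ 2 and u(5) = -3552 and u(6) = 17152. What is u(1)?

-6

Rearranging, u(k-2) = (u(k) + 4 u(k-1)) / 4.
u(4) = (17152 + 4·(-3552)) / 4 = 2944/4 = 736
u(3) = (-3552 + 4·736) / 4 = -608/4 = -152
u(2) = (736 + 4·(-152)) / 4 = 128/4 = 32
u(1) = (-152 + 4·32) / 4 = -24/4 = -6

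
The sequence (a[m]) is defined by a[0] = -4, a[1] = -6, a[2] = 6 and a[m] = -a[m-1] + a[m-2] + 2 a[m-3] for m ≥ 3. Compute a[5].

a[3] = -6 + (-6) + 2·(-4) = -20
a[4] = -(-20) + 6 + 2·(-6) = 14
a[5] = -14 + (-20) + 2·6 = -22

-22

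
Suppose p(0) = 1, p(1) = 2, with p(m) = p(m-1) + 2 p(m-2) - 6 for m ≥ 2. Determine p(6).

-62

p(2) = 2 + 2(1) - 6 = -2
p(3) = (-2) + 2(2) - 6 = -4
p(4) = (-4) + 2(-2) - 6 = -14
p(5) = (-14) + 2(-4) - 6 = -28
p(6) = (-28) + 2(-14) - 6 = -62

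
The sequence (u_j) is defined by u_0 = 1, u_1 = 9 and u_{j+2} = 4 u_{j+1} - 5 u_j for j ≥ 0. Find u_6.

u_2 = 4*9 - 5*1 = 31
u_3 = 4*31 - 5*9 = 79
u_4 = 4*79 - 5*31 = 161
u_5 = 4*161 - 5*79 = 249
u_6 = 4*249 - 5*161 = 191

191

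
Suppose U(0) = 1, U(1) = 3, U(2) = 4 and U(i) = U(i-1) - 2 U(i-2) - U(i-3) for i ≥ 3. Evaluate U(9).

-102

U(3) = 4 - 2(3) - 1 = -3
U(4) = (-3) - 2(4) - 3 = -14
U(5) = (-14) - 2(-3) - 4 = -12
U(6) = (-12) - 2(-14) - (-3) = 19
U(7) = 19 - 2(-12) - (-14) = 57
U(8) = 57 - 2(19) - (-12) = 31
U(9) = 31 - 2(57) - 19 = -102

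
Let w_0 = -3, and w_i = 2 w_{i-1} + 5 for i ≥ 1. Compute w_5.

w_1 = 2(-3) + 5 = -1
w_2 = 2(-1) + 5 = 3
w_3 = 2(3) + 5 = 11
w_4 = 2(11) + 5 = 27
w_5 = 2(27) + 5 = 59

59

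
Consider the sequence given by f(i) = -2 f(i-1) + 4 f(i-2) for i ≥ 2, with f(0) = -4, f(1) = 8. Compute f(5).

1024

f(2) = -2·8 + 4·(-4) = -32
f(3) = -2·(-32) + 4·8 = 96
f(4) = -2·96 + 4·(-32) = -320
f(5) = -2·(-320) + 4·96 = 1024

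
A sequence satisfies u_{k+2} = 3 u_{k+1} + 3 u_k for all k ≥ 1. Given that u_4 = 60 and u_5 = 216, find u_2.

8

Rearranging, u_{k-2} = (u_k - 3 u_{k-1}) / 3.
u_3 = (216 - 3·60) / 3 = 36/3 = 12
u_2 = (60 - 3·12) / 3 = 24/3 = 8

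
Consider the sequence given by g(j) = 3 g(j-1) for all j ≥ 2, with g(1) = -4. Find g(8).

g(2) = 3*(-4) = -12
g(3) = 3*(-12) = -36
g(4) = 3*(-36) = -108
g(5) = 3*(-108) = -324
g(6) = 3*(-324) = -972
g(7) = 3*(-972) = -2916
g(8) = 3*(-2916) = -8748

-8748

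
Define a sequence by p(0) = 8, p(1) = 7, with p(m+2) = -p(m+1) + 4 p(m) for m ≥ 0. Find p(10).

p(2) = -7 + 4*8 = 25
p(3) = -25 + 4*7 = 3
p(4) = -3 + 4*25 = 97
p(5) = -97 + 4*3 = -85
p(6) = -(-85) + 4*97 = 473
p(7) = -473 + 4*(-85) = -813
p(8) = -(-813) + 4*473 = 2705
p(9) = -2705 + 4*(-813) = -5957
p(10) = -(-5957) + 4*2705 = 16777

16777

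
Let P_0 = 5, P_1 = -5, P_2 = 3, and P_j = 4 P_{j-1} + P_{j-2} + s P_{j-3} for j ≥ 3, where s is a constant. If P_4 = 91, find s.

4

P_3 = 7 + 5s
P_4 = 31 + 15s
So 31 + 15s = 91, giving s = 4.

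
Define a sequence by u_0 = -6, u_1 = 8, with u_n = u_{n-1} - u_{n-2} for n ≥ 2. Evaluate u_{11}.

-14

u_2 = 8 - (-6) = 14
u_3 = 14 - 8 = 6
u_4 = 6 - 14 = -8
u_5 = (-8) - 6 = -14
u_6 = (-14) - (-8) = -6
u_7 = (-6) - (-14) = 8
u_8 = 8 - (-6) = 14
u_9 = 14 - 8 = 6
u_{10} = 6 - 14 = -8
u_{11} = (-8) - 6 = -14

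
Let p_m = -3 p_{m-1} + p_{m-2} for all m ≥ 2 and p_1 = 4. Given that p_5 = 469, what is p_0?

-1

Let p_0 = w.
p_2 = -12 + w
p_3 = 40 - 3w
p_4 = -132 + 10w
p_5 = 436 - 33w
So 436 - 33w = 469, giving w = -1.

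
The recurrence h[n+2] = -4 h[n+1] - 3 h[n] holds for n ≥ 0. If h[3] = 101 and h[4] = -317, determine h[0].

Rearranging, h[n-2] = (h[n] + 4 h[n-1]) / -3.
h[2] = (-317 + 4(101)) / -3 = 87/-3 = -29
h[1] = (101 + 4(-29)) / -3 = -15/-3 = 5
h[0] = (-29 + 4(5)) / -3 = -9/-3 = 3

3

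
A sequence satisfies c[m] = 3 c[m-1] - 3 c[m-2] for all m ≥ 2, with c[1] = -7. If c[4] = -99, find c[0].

Let c[0] = z.
c[2] = -21 - 3z
c[3] = -42 - 9z
c[4] = -63 - 18z
So -63 - 18z = -99, giving z = 2.

2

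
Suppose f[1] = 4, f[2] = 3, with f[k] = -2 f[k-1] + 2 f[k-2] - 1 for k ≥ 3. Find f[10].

f[3] = -2·3 + 2·4 - 1 = 1
f[4] = -2·1 + 2·3 - 1 = 3
f[5] = -2·3 + 2·1 - 1 = -5
f[6] = -2·(-5) + 2·3 - 1 = 15
f[7] = -2·15 + 2·(-5) - 1 = -41
f[8] = -2·(-41) + 2·15 - 1 = 111
f[9] = -2·111 + 2·(-41) - 1 = -305
f[10] = -2·(-305) + 2·111 - 1 = 831

831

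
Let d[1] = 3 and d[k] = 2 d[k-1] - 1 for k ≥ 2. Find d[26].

The fixed point is -1/(1 - 2) = 1, so d[k] - 1 = 2(d[k-1] - 1).
Hence d[k] = 2·2^{k-1} + 1.
d[26] = 2·2^{25} + 1 = 2·33554432 + 1 = 67108865.

67108865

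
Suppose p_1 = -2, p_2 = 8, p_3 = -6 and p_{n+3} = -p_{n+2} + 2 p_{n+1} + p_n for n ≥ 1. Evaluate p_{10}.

p_4 = -(-6) + 2(8) + (-2) = 20
p_5 = -20 + 2(-6) + 8 = -24
p_6 = -(-24) + 2(20) + (-6) = 58
p_7 = -58 + 2(-24) + 20 = -86
p_8 = -(-86) + 2(58) + (-24) = 178
p_9 = -178 + 2(-86) + 58 = -292
p_{10} = -(-292) + 2(178) + (-86) = 562

562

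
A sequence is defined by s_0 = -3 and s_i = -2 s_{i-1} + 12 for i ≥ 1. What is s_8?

s_1 = -2·(-3) + 12 = 18
s_2 = -2·18 + 12 = -24
s_3 = -2·(-24) + 12 = 60
s_4 = -2·60 + 12 = -108
s_5 = -2·(-108) + 12 = 228
s_6 = -2·228 + 12 = -444
s_7 = -2·(-444) + 12 = 900
s_8 = -2·900 + 12 = -1788

-1788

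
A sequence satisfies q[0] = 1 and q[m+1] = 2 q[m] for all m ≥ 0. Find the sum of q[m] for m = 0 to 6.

q[1] = 2(1) = 2
q[2] = 2(2) = 4
q[3] = 2(4) = 8
q[4] = 2(8) = 16
q[5] = 2(16) = 32
q[6] = 2(32) = 64
Sum = 1 + 2 + 4 + 8 + 16 + 32 + 64 = 127

127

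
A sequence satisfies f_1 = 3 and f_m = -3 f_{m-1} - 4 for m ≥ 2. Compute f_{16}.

The fixed point is -4/(1 + 3) = -1, so f_m + 1 = -3(f_{m-1} + 1).
Hence f_m = 4·(-3)^{m-1} - 1.
f_{16} = 4·(-3)^{15} - 1 = 4·-14348907 - 1 = -57395629.

-57395629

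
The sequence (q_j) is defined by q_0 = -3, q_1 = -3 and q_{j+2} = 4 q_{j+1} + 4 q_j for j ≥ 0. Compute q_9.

q_2 = 4(-3) + 4(-3) = -24
q_3 = 4(-24) + 4(-3) = -108
q_4 = 4(-108) + 4(-24) = -528
q_5 = 4(-528) + 4(-108) = -2544
q_6 = 4(-2544) + 4(-528) = -12288
q_7 = 4(-12288) + 4(-2544) = -59328
q_8 = 4(-59328) + 4(-12288) = -286464
q_9 = 4(-286464) + 4(-59328) = -1383168

-1383168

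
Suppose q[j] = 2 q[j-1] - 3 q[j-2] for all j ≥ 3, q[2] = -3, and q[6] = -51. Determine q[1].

Let q[1] = y.
q[3] = -6 - 3y
q[4] = -3 - 6y
q[5] = 12 - 3y
q[6] = 33 + 12y
So 33 + 12y = -51, giving y = -7.

-7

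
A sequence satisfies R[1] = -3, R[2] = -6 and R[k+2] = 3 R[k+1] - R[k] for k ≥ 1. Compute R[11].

R[3] = 3*(-6) - (-3) = -15
R[4] = 3*(-15) - (-6) = -39
R[5] = 3*(-39) - (-15) = -102
R[6] = 3*(-102) - (-39) = -267
R[7] = 3*(-267) - (-102) = -699
R[8] = 3*(-699) - (-267) = -1830
R[9] = 3*(-1830) - (-699) = -4791
R[10] = 3*(-4791) - (-1830) = -12543
R[11] = 3*(-12543) - (-4791) = -32838

-32838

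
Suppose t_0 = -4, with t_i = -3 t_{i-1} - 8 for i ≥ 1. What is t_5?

t_1 = -3(-4) - 8 = 4
t_2 = -3(4) - 8 = -20
t_3 = -3(-20) - 8 = 52
t_4 = -3(52) - 8 = -164
t_5 = -3(-164) - 8 = 484

484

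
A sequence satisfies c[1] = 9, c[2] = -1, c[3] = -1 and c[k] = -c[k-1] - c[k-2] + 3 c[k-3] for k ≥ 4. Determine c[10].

479

c[4] = -(-1) - (-1) + 3(9) = 29
c[5] = -29 - (-1) + 3(-1) = -31
c[6] = -(-31) - 29 + 3(-1) = -1
c[7] = -(-1) - (-31) + 3(29) = 119
c[8] = -119 - (-1) + 3(-31) = -211
c[9] = -(-211) - 119 + 3(-1) = 89
c[10] = -89 - (-211) + 3(119) = 479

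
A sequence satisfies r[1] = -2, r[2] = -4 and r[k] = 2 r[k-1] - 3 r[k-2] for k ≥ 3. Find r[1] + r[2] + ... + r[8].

-96

r[3] = 2(-4) - 3(-2) = -2
r[4] = 2(-2) - 3(-4) = 8
r[5] = 2(8) - 3(-2) = 22
r[6] = 2(22) - 3(8) = 20
r[7] = 2(20) - 3(22) = -26
r[8] = 2(-26) - 3(20) = -112
Sum = (-2) + (-4) + (-2) + 8 + 22 + 20 + (-26) + (-112) = -96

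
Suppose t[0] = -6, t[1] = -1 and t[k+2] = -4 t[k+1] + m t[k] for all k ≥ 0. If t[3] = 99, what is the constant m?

t[2] = 4 - 6m
t[3] = -16 + 23m
So -16 + 23m = 99, giving m = 5.

5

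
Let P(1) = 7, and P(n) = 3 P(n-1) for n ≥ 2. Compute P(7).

P(2) = 3*7 = 21
P(3) = 3*21 = 63
P(4) = 3*63 = 189
P(5) = 3*189 = 567
P(6) = 3*567 = 1701
P(7) = 3*1701 = 5103

5103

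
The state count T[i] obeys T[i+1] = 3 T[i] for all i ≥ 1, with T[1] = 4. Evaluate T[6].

972

T[2] = 3·4 = 12
T[3] = 3·12 = 36
T[4] = 3·36 = 108
T[5] = 3·108 = 324
T[6] = 3·324 = 972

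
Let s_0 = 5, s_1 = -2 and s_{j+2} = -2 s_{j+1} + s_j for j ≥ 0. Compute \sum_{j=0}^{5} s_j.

s_2 = -2·(-2) + 5 = 9
s_3 = -2·9 + (-2) = -20
s_4 = -2·(-20) + 9 = 49
s_5 = -2·49 + (-20) = -118
Sum = 5 + (-2) + 9 + (-20) + 49 + (-118) = -77

-77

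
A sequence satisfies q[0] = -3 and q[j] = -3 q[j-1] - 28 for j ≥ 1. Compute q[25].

-3389154437779

The fixed point is -28/(1 + 3) = -7, so q[j] + 7 = -3(q[j-1] + 7).
Hence q[j] = 4·(-3)^j - 7.
q[25] = 4·(-3)^{25} - 7 = 4·-847288609443 - 7 = -3389154437779.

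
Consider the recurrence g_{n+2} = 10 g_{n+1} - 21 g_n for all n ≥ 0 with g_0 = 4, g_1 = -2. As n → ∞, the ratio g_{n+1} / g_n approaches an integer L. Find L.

7

The characteristic equation is r^2 - 10r + 21 = 0, which factors as (r - 7)(r - 3) = 0.
So the roots are 7 and 3. Since |7| > |3| and the coefficient of 7^n is non-zero, the ratio tends to 7.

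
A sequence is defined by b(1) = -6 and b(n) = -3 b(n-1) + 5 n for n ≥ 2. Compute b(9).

-53706

b(2) = -3*(-6) + 10 = 28
b(3) = -3*28 + 15 = -69
b(4) = -3*(-69) + 20 = 227
b(5) = -3*227 + 25 = -656
b(6) = -3*(-656) + 30 = 1998
b(7) = -3*1998 + 35 = -5959
b(8) = -3*(-5959) + 40 = 17917
b(9) = -3*17917 + 45 = -53706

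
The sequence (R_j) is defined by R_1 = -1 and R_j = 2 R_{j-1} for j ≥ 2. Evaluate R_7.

R_2 = 2*(-1) = -2
R_3 = 2*(-2) = -4
R_4 = 2*(-4) = -8
R_5 = 2*(-8) = -16
R_6 = 2*(-16) = -32
R_7 = 2*(-32) = -64

-64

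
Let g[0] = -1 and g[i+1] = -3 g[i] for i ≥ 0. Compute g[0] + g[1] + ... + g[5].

182

g[1] = -3·(-1) = 3
g[2] = -3·3 = -9
g[3] = -3·(-9) = 27
g[4] = -3·27 = -81
g[5] = -3·(-81) = 243
Sum = (-1) + 3 + (-9) + 27 + (-81) + 243 = 182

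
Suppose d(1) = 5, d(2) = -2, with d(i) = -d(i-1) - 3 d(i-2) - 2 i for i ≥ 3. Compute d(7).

d(3) = -(-2) - 3*5 - 6 = -19
d(4) = -(-19) - 3*(-2) - 8 = 17
d(5) = -17 - 3*(-19) - 10 = 30
d(6) = -30 - 3*17 - 12 = -93
d(7) = -(-93) - 3*30 - 14 = -11

-11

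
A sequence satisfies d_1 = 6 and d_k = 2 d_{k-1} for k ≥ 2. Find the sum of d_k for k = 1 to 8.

d_2 = 2(6) = 12
d_3 = 2(12) = 24
d_4 = 2(24) = 48
d_5 = 2(48) = 96
d_6 = 2(96) = 192
d_7 = 2(192) = 384
d_8 = 2(384) = 768
Sum = 6 + 12 + 24 + 48 + 96 + 192 + 384 + 768 = 1530

1530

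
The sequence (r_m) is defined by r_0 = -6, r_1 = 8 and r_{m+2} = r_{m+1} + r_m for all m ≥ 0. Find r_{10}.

236

r_2 = 8 + (-6) = 2
r_3 = 2 + 8 = 10
r_4 = 10 + 2 = 12
r_5 = 12 + 10 = 22
r_6 = 22 + 12 = 34
r_7 = 34 + 22 = 56
r_8 = 56 + 34 = 90
r_9 = 90 + 56 = 146
r_{10} = 146 + 90 = 236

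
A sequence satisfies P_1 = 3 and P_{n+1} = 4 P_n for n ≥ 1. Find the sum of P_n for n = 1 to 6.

P_2 = 4*3 = 12
P_3 = 4*12 = 48
P_4 = 4*48 = 192
P_5 = 4*192 = 768
P_6 = 4*768 = 3072
Sum = 3 + 12 + 48 + 192 + 768 + 3072 = 4095

4095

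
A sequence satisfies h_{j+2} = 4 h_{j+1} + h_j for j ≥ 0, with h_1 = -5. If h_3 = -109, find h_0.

Let h_0 = x.
h_2 = -20 + x
h_3 = -85 + 4x
So -85 + 4x = -109, giving x = -6.

-6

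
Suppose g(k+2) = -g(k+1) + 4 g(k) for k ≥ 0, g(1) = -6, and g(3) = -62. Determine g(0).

8

Let g(0) = v.
g(2) = 6 + 4v
g(3) = -30 - 4v
So -30 - 4v = -62, giving v = 8.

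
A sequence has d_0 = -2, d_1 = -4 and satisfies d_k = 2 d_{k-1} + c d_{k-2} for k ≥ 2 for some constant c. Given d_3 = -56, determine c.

d_2 = -8 - 2c
d_3 = -16 - 8c
So -16 - 8c = -56, giving c = 5.

5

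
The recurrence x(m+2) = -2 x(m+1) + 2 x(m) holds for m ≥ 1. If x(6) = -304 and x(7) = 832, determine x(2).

Rearranging, x(m-2) = (x(m) + 2 x(m-1)) / 2.
x(5) = (832 + 2·(-304)) / 2 = 224/2 = 112
x(4) = (-304 + 2·112) / 2 = -80/2 = -40
x(3) = (112 + 2·(-40)) / 2 = 32/2 = 16
x(2) = (-40 + 2·16) / 2 = -8/2 = -4

-4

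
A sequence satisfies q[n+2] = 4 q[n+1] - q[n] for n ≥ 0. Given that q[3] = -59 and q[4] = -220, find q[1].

Rearranging, q[n-2] = -(q[n] - 4 q[n-1]).
q[2] = -(-220 - 4(-59)) = -16
q[1] = -(-59 - 4(-16)) = -5

-5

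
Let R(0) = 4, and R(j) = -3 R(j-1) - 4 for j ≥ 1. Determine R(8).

32804

R(1) = -3·4 - 4 = -16
R(2) = -3·(-16) - 4 = 44
R(3) = -3·44 - 4 = -136
R(4) = -3·(-136) - 4 = 404
R(5) = -3·404 - 4 = -1216
R(6) = -3·(-1216) - 4 = 3644
R(7) = -3·3644 - 4 = -10936
R(8) = -3·(-10936) - 4 = 32804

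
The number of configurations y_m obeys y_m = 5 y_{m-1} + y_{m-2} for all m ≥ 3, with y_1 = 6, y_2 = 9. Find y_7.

y_3 = 5·9 + 6 = 51
y_4 = 5·51 + 9 = 264
y_5 = 5·264 + 51 = 1371
y_6 = 5·1371 + 264 = 7119
y_7 = 5·7119 + 1371 = 36966

36966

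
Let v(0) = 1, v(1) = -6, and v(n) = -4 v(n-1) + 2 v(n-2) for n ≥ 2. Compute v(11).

-17816896

v(2) = -4(-6) + 2(1) = 26
v(3) = -4(26) + 2(-6) = -116
v(4) = -4(-116) + 2(26) = 516
v(5) = -4(516) + 2(-116) = -2296
v(6) = -4(-2296) + 2(516) = 10216
v(7) = -4(10216) + 2(-2296) = -45456
v(8) = -4(-45456) + 2(10216) = 202256
v(9) = -4(202256) + 2(-45456) = -899936
v(10) = -4(-899936) + 2(202256) = 4004256
v(11) = -4(4004256) + 2(-899936) = -17816896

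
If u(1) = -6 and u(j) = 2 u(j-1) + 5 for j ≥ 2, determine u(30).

The fixed point is 5/(1 - 2) = -5, so u(j) + 5 = 2(u(j-1) + 5).
Hence u(j) = -1·2^{j-1} - 5.
u(30) = -1·2^{29} - 5 = -1·536870912 - 5 = -536870917.

-536870917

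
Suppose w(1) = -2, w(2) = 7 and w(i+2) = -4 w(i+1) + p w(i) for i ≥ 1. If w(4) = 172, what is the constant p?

4

w(3) = -28 - 2p
w(4) = 112 + 15p
So 112 + 15p = 172, giving p = 4.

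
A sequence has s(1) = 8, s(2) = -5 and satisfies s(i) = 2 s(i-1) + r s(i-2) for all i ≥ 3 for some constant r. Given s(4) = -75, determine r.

-5

s(3) = -10 + 8r
s(4) = -20 + 11r
So -20 + 11r = -75, giving r = -5.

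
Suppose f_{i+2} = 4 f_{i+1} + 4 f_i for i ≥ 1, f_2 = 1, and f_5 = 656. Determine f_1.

Let f_1 = v.
f_3 = 4 + 4v
f_4 = 20 + 16v
f_5 = 96 + 80v
So 96 + 80v = 656, giving v = 7.

7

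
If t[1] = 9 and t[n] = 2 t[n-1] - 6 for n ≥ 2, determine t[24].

25165830

The fixed point is -6/(1 - 2) = 6, so t[n] - 6 = 2(t[n-1] - 6).
Hence t[n] = 3·2^{n-1} + 6.
t[24] = 3·2^{23} + 6 = 3·8388608 + 6 = 25165830.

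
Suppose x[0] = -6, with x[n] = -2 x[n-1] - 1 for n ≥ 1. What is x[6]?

x[1] = -2*(-6) - 1 = 11
x[2] = -2*11 - 1 = -23
x[3] = -2*(-23) - 1 = 45
x[4] = -2*45 - 1 = -91
x[5] = -2*(-91) - 1 = 181
x[6] = -2*181 - 1 = -363

-363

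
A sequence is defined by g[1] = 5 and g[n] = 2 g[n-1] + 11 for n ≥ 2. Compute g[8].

g[2] = 2*5 + 11 = 21
g[3] = 2*21 + 11 = 53
g[4] = 2*53 + 11 = 117
g[5] = 2*117 + 11 = 245
g[6] = 2*245 + 11 = 501
g[7] = 2*501 + 11 = 1013
g[8] = 2*1013 + 11 = 2037

2037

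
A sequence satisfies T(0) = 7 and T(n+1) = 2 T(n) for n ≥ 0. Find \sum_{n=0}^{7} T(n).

1785

T(1) = 2(7) = 14
T(2) = 2(14) = 28
T(3) = 2(28) = 56
T(4) = 2(56) = 112
T(5) = 2(112) = 224
T(6) = 2(224) = 448
T(7) = 2(448) = 896
Sum = 7 + 14 + 28 + 56 + 112 + 224 + 448 + 896 = 1785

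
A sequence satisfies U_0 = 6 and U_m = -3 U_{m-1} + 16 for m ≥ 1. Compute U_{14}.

9565942

The fixed point is 16/(1 + 3) = 4, so U_m - 4 = -3(U_{m-1} - 4).
Hence U_m = 2·(-3)^m + 4.
U_{14} = 2·(-3)^{14} + 4 = 2·4782969 + 4 = 9565942.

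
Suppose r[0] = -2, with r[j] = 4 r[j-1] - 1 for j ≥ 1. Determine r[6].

-9557

r[1] = 4*(-2) - 1 = -9
r[2] = 4*(-9) - 1 = -37
r[3] = 4*(-37) - 1 = -149
r[4] = 4*(-149) - 1 = -597
r[5] = 4*(-597) - 1 = -2389
r[6] = 4*(-2389) - 1 = -9557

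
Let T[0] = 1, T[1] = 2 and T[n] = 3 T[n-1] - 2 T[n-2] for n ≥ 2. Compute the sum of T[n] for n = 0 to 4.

31

T[2] = 3*2 - 2*1 = 4
T[3] = 3*4 - 2*2 = 8
T[4] = 3*8 - 2*4 = 16
Sum = 1 + 2 + 4 + 8 + 16 = 31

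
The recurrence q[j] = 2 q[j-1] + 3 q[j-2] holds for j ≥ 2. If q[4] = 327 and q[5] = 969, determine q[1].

Rearranging, q[j-2] = (q[j] - 2 q[j-1]) / 3.
q[3] = (969 - 2(327)) / 3 = 315/3 = 105
q[2] = (327 - 2(105)) / 3 = 117/3 = 39
q[1] = (105 - 2(39)) / 3 = 27/3 = 9

9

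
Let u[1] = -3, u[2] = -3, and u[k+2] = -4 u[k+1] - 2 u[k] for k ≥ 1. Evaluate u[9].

u[3] = -4(-3) - 2(-3) = 18
u[4] = -4(18) - 2(-3) = -66
u[5] = -4(-66) - 2(18) = 228
u[6] = -4(228) - 2(-66) = -780
u[7] = -4(-780) - 2(228) = 2664
u[8] = -4(2664) - 2(-780) = -9096
u[9] = -4(-9096) - 2(2664) = 31056

31056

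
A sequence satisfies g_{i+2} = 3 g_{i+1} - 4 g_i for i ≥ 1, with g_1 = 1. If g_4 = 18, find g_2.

6

Let g_2 = v.
g_3 = -4 + 3v
g_4 = -12 + 5v
So -12 + 5v = 18, giving v = 6.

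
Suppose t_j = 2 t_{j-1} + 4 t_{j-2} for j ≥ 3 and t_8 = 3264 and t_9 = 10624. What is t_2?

Rearranging, t_{j-2} = (t_j - 2 t_{j-1}) / 4.
t_7 = (10624 - 2*3264) / 4 = 4096/4 = 1024
t_6 = (3264 - 2*1024) / 4 = 1216/4 = 304
t_5 = (1024 - 2*304) / 4 = 416/4 = 104
t_4 = (304 - 2*104) / 4 = 96/4 = 24
t_3 = (104 - 2*24) / 4 = 56/4 = 14
t_2 = (24 - 2*14) / 4 = -4/4 = -1

-1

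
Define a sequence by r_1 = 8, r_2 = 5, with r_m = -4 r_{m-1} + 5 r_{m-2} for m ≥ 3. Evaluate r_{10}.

-976555

r_3 = -4·5 + 5·8 = 20
r_4 = -4·20 + 5·5 = -55
r_5 = -4·(-55) + 5·20 = 320
r_6 = -4·320 + 5·(-55) = -1555
r_7 = -4·(-1555) + 5·320 = 7820
r_8 = -4·7820 + 5·(-1555) = -39055
r_9 = -4·(-39055) + 5·7820 = 195320
r_{10} = -4·195320 + 5·(-39055) = -976555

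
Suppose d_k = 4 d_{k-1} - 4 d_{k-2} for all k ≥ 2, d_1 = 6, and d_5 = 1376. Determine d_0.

Let d_0 = w.
d_2 = 24 - 4w
d_3 = 72 - 16w
d_4 = 192 - 48w
d_5 = 480 - 128w
So 480 - 128w = 1376, giving w = -7.

-7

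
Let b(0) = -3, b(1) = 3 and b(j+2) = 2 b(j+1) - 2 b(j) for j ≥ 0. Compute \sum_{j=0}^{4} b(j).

42

b(2) = 2*3 - 2*(-3) = 12
b(3) = 2*12 - 2*3 = 18
b(4) = 2*18 - 2*12 = 12
Sum = (-3) + 3 + 12 + 18 + 12 = 42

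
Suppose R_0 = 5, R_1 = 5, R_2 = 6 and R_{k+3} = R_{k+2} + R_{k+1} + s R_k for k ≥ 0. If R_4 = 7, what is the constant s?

-1

R_3 = 11 + 5s
R_4 = 17 + 10s
So 17 + 10s = 7, giving s = -1.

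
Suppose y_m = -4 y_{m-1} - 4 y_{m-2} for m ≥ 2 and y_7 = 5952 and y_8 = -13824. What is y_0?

Rearranging, y_{m-2} = (y_m + 4 y_{m-1}) / -4.
y_6 = (-13824 + 4*5952) / -4 = 9984/-4 = -2496
y_5 = (5952 + 4*(-2496)) / -4 = -4032/-4 = 1008
y_4 = (-2496 + 4*1008) / -4 = 1536/-4 = -384
y_3 = (1008 + 4*(-384)) / -4 = -528/-4 = 132
y_2 = (-384 + 4*132) / -4 = 144/-4 = -36
y_1 = (132 + 4*(-36)) / -4 = -12/-4 = 3
y_0 = (-36 + 4*3) / -4 = -24/-4 = 6

6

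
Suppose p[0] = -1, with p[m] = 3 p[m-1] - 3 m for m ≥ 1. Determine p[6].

p[1] = 3*(-1) - 3 = -6
p[2] = 3*(-6) - 6 = -24
p[3] = 3*(-24) - 9 = -81
p[4] = 3*(-81) - 12 = -255
p[5] = 3*(-255) - 15 = -780
p[6] = 3*(-780) - 18 = -2358

-2358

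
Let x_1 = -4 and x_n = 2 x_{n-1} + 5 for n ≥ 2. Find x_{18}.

131067

The fixed point is 5/(1 - 2) = -5, so x_n + 5 = 2(x_{n-1} + 5).
Hence x_n = 1·2^{n-1} - 5.
x_{18} = 1·2^{17} - 5 = 1·131072 - 5 = 131067.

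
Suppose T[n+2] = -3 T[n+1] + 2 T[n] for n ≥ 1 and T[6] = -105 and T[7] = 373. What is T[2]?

-3

Rearranging, T[n-2] = (T[n] + 3 T[n-1]) / 2.
T[5] = (373 + 3·(-105)) / 2 = 58/2 = 29
T[4] = (-105 + 3·29) / 2 = -18/2 = -9
T[3] = (29 + 3·(-9)) / 2 = 2/2 = 1
T[2] = (-9 + 3·1) / 2 = -6/2 = -3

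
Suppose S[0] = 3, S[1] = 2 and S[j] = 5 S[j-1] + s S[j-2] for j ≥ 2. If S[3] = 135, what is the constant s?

S[2] = 10 + 3s
S[3] = 50 + 17s
So 50 + 17s = 135, giving s = 5.

5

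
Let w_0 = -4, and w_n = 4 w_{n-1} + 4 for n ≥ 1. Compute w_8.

w_1 = 4·(-4) + 4 = -12
w_2 = 4·(-12) + 4 = -44
w_3 = 4·(-44) + 4 = -172
w_4 = 4·(-172) + 4 = -684
w_5 = 4·(-684) + 4 = -2732
w_6 = 4·(-2732) + 4 = -10924
w_7 = 4·(-10924) + 4 = -43692
w_8 = 4·(-43692) + 4 = -174764

-174764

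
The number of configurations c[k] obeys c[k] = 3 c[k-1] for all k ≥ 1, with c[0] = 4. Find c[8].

c[1] = 3*4 = 12
c[2] = 3*12 = 36
c[3] = 3*36 = 108
c[4] = 3*108 = 324
c[5] = 3*324 = 972
c[6] = 3*972 = 2916
c[7] = 3*2916 = 8748
c[8] = 3*8748 = 26244

26244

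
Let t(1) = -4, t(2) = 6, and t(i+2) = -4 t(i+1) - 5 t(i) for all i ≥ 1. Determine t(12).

23506

t(3) = -4*6 - 5*(-4) = -4
t(4) = -4*(-4) - 5*6 = -14
t(5) = -4*(-14) - 5*(-4) = 76
t(6) = -4*76 - 5*(-14) = -234
t(7) = -4*(-234) - 5*76 = 556
t(8) = -4*556 - 5*(-234) = -1054
t(9) = -4*(-1054) - 5*556 = 1436
t(10) = -4*1436 - 5*(-1054) = -474
t(11) = -4*(-474) - 5*1436 = -5284
t(12) = -4*(-5284) - 5*(-474) = 23506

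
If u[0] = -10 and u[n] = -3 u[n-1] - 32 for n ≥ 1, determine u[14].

The fixed point is -32/(1 + 3) = -8, so u[n] + 8 = -3(u[n-1] + 8).
Hence u[n] = -2·(-3)^n - 8.
u[14] = -2·(-3)^{14} - 8 = -2·4782969 - 8 = -9565946.

-9565946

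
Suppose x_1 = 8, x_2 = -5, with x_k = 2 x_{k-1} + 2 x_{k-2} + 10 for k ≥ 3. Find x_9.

x_3 = 2*(-5) + 2*8 + 10 = 16
x_4 = 2*16 + 2*(-5) + 10 = 32
x_5 = 2*32 + 2*16 + 10 = 106
x_6 = 2*106 + 2*32 + 10 = 286
x_7 = 2*286 + 2*106 + 10 = 794
x_8 = 2*794 + 2*286 + 10 = 2170
x_9 = 2*2170 + 2*794 + 10 = 5938

5938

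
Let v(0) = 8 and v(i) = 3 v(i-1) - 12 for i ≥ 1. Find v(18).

The fixed point is -12/(1 - 3) = 6, so v(i) - 6 = 3(v(i-1) - 6).
Hence v(i) = 2·3^i + 6.
v(18) = 2·3^{18} + 6 = 2·387420489 + 6 = 774840984.

774840984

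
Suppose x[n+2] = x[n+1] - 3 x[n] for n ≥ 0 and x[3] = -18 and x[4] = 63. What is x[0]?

8

Rearranging, x[n-2] = (x[n] - x[n-1]) / -3.
x[2] = (63 - (-18)) / -3 = 81/-3 = -27
x[1] = (-18 - (-27)) / -3 = 9/-3 = -3
x[0] = (-27 - (-3)) / -3 = -24/-3 = 8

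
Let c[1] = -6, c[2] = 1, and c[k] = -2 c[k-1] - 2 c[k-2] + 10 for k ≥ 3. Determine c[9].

c[3] = -2*1 - 2*(-6) + 10 = 20
c[4] = -2*20 - 2*1 + 10 = -32
c[5] = -2*(-32) - 2*20 + 10 = 34
c[6] = -2*34 - 2*(-32) + 10 = 6
c[7] = -2*6 - 2*34 + 10 = -70
c[8] = -2*(-70) - 2*6 + 10 = 138
c[9] = -2*138 - 2*(-70) + 10 = -126

-126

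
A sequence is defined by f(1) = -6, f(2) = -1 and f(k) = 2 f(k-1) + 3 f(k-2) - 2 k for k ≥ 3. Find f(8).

-5731

f(3) = 2·(-1) + 3·(-6) - 6 = -26
f(4) = 2·(-26) + 3·(-1) - 8 = -63
f(5) = 2·(-63) + 3·(-26) - 10 = -214
f(6) = 2·(-214) + 3·(-63) - 12 = -629
f(7) = 2·(-629) + 3·(-214) - 14 = -1914
f(8) = 2·(-1914) + 3·(-629) - 16 = -5731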